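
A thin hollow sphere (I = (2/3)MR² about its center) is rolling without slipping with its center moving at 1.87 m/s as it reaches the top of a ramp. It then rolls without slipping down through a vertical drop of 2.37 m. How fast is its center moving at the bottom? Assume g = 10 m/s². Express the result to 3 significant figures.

v ≈ 5.65 m/s

With I = (2/3)MR², the ratio k = I/(MR²) is 2/3.
Rolling without slipping gives ω = v/R, so the total kinetic energy is ½Mv² + ½Iω² = ½(1+k)Mv² = (5/6)Mv².
Conserving energy between top and bottom: (5/6)Mv² = (5/6)Mv₀² + Mgh, hence v² = v₀² + 2gh/(1+k).
v = √(1.87² + 2×10×2.37/1.667) = √31.94 ≈ 5.65 m/s.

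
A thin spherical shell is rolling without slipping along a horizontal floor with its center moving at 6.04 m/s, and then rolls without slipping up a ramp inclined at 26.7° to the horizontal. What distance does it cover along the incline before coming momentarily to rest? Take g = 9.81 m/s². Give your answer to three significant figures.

d ≈ 6.90 m

For this body I = (2/3)MR², i.e. k = I/(MR²) = 2/3.
Rolling without slipping gives ω = v/R, so the total kinetic energy is ½Mv² + ½Iω² = ½(1+k)Mv² = (5/6)Mv².
Setting this equal to Mgh gives the vertical rise h = (1+k)v₀²/(2g) = 1.667×6.04²/(2×9.81) = 3.099 m.
Along the incline, d = h/sinθ = 3.099/sin26.7° ≈ 6.90 m.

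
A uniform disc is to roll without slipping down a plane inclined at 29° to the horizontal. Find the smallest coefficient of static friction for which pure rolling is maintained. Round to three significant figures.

μ_min ≈ 0.185

The moment of inertia is (1/2)MR², giving k ≡ I/(MR²) = 0.5.
Translational: Mg sinθ − f = Ma. Rotational about the CM: fR = Iα = kMRa, so f = kMa.
These give a = g sinθ/(1+k) and the required friction f = kMg sinθ/(1+k).
With N = Mg cosθ, the no-slip condition f ≤ μN gives μ_min = f/N = k tanθ/(1+k).
μ_min = 0.5 × tan29° / 1.5 ≈ 0.185.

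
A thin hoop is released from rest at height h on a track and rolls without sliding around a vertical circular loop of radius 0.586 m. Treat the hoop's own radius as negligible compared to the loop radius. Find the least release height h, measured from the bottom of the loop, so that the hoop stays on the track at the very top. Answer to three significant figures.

h_min ≈ 1.76 m

Here I = MR², so the shape factor k = I/(MR²) = 1.
At the top of the loop, the minimum-contact condition is Mg = Mv_top²/r, so v_top² = gr.
With ω = v/R, the kinetic energy at speed v is ½(1+k)Mv² = Mv².
Energy conservation from release (height h) to the top (height 2r): Mgh = Mg(2r) + M·gr.
Thus h_min = 2r + (1+k)r/2 = r(2 + 2/2) = 0.586 × 3 ≈ 1.76 m.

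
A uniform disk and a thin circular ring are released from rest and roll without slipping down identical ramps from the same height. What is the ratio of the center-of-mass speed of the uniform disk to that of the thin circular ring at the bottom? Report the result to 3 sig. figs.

Each satisfies Mgh = ½(1+k)Mv² with k = I/(MR²), so v ∝ 1/√(1+k).
For the uniform disk k = 0.5; for the thin circular ring k = 1.
v₁/v₂ = √((1+k₂)/(1+k₁)) = √(2/1.5) ≈ 1.15.

v_ratio ≈ 1.15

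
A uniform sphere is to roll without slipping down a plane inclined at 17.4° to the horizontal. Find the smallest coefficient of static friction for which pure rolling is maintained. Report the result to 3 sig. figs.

For this body I = (2/5)MR², i.e. k = I/(MR²) = 0.4.
Translational: Mg sinθ − f = Ma. Rotational about the CM: fR = Iα = kMRa, so f = kMa.
These give a = g sinθ/(1+k) and the required friction f = kMg sinθ/(1+k).
The normal force is N = Mg cosθ, so μ_min = f/N = k tanθ/(1+k).
μ_min = 0.4 × tan17.4° / 1.4 ≈ 0.0895.

μ_min ≈ 0.0895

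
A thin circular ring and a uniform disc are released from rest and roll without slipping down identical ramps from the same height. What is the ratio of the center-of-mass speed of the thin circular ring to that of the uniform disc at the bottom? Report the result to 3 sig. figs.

Each satisfies Mgh = ½(1+k)Mv² with k = I/(MR²), so v ∝ 1/√(1+k).
For the thin circular ring k = 1; for the uniform disc k = 0.5.
v₁/v₂ = √((1+k₂)/(1+k₁)) = √(1.5/2) ≈ 0.866.

v_ratio ≈ 0.866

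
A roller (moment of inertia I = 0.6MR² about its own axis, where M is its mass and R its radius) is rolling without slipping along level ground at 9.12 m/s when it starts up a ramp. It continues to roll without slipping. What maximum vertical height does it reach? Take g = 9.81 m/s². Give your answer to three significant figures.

Here I = 0.6MR², so the shape factor k = I/(MR²) = 0.6.
Rolling without slipping gives ω = v/R, so the total kinetic energy is ½Mv² + ½Iω² = ½(1+k)Mv² = (4/5)Mv².
All of this converts to potential energy at the highest point: (4/5)Mv₀² = Mgh.
Thus h = (1+k)v₀²/(2g) = 1.6 × 9.12² / (2 × 9.81) ≈ 6.78 m.

h ≈ 6.78 m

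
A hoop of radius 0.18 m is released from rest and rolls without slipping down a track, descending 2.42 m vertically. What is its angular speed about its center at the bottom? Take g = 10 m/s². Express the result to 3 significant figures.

The moment of inertia is MR², giving k ≡ I/(MR²) = 1.
The rolling condition ω = v/R makes the rotational term ½I(v/R)² = ½kMv², so KE_total = ½(1+k)Mv² = Mv².
Energy conservation Mgh = ½(1+k)Mv² gives v = √(2gh/(1+k)) = √(2 × 10 × 2.42 / 2) = 4.919 m/s.
Then ω = v/R = 4.919 / 0.18 ≈ 27.3 rad/s.

ω ≈ 27.3 rad/s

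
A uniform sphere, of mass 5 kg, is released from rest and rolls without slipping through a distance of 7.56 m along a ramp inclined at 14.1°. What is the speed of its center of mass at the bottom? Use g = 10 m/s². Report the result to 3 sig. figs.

Here I = (2/5)MR², so the shape factor k = I/(MR²) = 0.4.
Pure rolling means v = ωR; then KE = ½Mv² + ½I(v/R)² = ½(1+k)Mv² = (7/10)Mv².
The vertical drop is h = L sinθ = 7.56 × sin14.1° = 1.842 m.
Setting Mgh = (7/10)Mv² gives v = √(2gh/(1+k)) = √(2·10·1.842/1.4) ≈ 5.13 m/s.

v ≈ 5.13 m/s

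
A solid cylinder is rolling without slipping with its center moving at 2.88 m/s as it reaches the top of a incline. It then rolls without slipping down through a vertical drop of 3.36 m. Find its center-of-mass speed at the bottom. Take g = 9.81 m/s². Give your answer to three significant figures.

v ≈ 7.23 m/s

For this body I = (1/2)MR², i.e. k = I/(MR²) = 0.5.
Since it rolls without slipping, ω = v/R and KE = ½Mv² + ½Iω² = ½(1+k)Mv² = (3/4)Mv².
Energy conservation: (3/4)Mv₀² + Mgh = (3/4)Mv², so v² = v₀² + 2gh/(1+k).
v = √(2.88² + 2×9.81×3.36/1.5) = √52.24 ≈ 7.23 m/s.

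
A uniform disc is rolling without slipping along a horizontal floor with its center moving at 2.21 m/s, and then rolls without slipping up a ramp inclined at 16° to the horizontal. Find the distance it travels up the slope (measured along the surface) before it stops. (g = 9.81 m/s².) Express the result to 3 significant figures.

With I = (1/2)MR², the ratio k = I/(MR²) is 0.5.
Rolling without slipping gives ω = v/R, so the total kinetic energy is ½Mv² + ½Iω² = ½(1+k)Mv² = (3/4)Mv².
Setting this equal to Mgh gives the vertical rise h = (1+k)v₀²/(2g) = 1.5×2.21²/(2×9.81) = 0.3734 m.
The distance along the slope is d = h/sinθ = 0.3734/sin16° ≈ 1.35 m.

d ≈ 1.35 m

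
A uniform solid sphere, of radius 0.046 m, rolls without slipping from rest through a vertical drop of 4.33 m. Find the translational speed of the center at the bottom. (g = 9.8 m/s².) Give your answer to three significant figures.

v ≈ 7.79 m/s

The moment of inertia is (2/5)MR², giving k ≡ I/(MR²) = 0.4.
Rolling without slipping gives ω = v/R, so the total kinetic energy is ½Mv² + ½Iω² = ½(1+k)Mv² = (7/10)Mv².
Setting Mgh = (7/10)Mv² gives v = √(2gh/(1+k)) = √(2·9.8·4.33/1.4) ≈ 7.79 m/s.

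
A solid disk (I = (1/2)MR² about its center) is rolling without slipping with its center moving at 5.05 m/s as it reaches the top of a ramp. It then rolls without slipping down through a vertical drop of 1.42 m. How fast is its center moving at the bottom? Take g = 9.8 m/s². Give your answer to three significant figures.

v ≈ 6.64 m/s

The moment of inertia is (1/2)MR², giving k ≡ I/(MR²) = 0.5.
Pure rolling means v = ωR; then KE = ½Mv² + ½I(v/R)² = ½(1+k)Mv² = (3/4)Mv².
Conserving energy between top and bottom: (3/4)Mv² = (3/4)Mv₀² + Mgh, hence v² = v₀² + 2gh/(1+k).
v = √(5.05² + 2×9.8×1.42/1.5) = √44.06 ≈ 6.64 m/s.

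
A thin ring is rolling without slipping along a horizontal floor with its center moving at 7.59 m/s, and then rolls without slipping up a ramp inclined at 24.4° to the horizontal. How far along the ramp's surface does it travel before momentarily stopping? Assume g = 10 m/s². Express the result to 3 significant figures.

With I = MR², the ratio k = I/(MR²) is 1.
The rolling condition ω = v/R makes the rotational term ½I(v/R)² = ½kMv², so KE_total = ½(1+k)Mv² = Mv².
Setting this equal to Mgh gives the vertical rise h = (1+k)v₀²/(2g) = 2×7.59²/(2×10) = 5.761 m.
The distance along the slope is d = h/sinθ = 5.761/sin24.4° ≈ 13.9 m.

d ≈ 13.9 m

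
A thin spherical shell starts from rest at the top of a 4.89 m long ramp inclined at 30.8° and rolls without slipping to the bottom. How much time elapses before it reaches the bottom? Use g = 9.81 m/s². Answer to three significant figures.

With I = (2/3)MR², the ratio k = I/(MR²) is 2/3.
Translational: Mg sinθ − f = Ma. Rotational about the CM: fR = Iα = kMRa, so f = kMa.
Hence a = g sinθ/(1+k) = 9.81×sin30.8°/1.667 = 3.014 m/s².
With constant a from rest, t = √(2L/a) = √(2·4.89/3.014) ≈ 1.80 s.

t ≈ 1.80 s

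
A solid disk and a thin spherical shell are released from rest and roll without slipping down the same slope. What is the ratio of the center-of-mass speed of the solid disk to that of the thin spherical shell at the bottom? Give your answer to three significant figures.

v_ratio ≈ 1.05

Each satisfies Mgh = ½(1+k)Mv² with k = I/(MR²), so v ∝ 1/√(1+k).
For the solid disk k = 0.5; for the thin spherical shell k = 2/3.
v₁/v₂ = √((1+k₂)/(1+k₁)) = √(1.667/1.5) ≈ 1.05.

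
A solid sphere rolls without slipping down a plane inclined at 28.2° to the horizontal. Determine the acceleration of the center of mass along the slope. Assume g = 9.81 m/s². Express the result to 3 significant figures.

a ≈ 3.31 m/s²

The moment of inertia is (2/5)MR², giving k ≡ I/(MR²) = 0.4.
Translational: Mg sinθ − f = Ma. Rotational about the CM: fR = Iα = kMRa, so f = kMa.
Eliminating f: Mg sinθ = (1+k)Ma, so a = g sinθ/(1+k) = 9.81 × sin28.2° / 1.4 ≈ 3.31 m/s².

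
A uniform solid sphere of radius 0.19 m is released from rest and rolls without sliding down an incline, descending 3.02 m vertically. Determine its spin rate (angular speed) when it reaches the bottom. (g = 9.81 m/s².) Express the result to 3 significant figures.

With I = (2/5)MR², the ratio k = I/(MR²) is 0.4.
Rolling without slipping gives ω = v/R, so the total kinetic energy is ½Mv² + ½Iω² = ½(1+k)Mv² = (7/10)Mv².
Energy conservation Mgh = ½(1+k)Mv² gives v = √(2gh/(1+k)) = √(2 × 9.81 × 3.02 / 1.4) = 6.506 m/s.
The angular speed follows from ω = v/R = 6.506/0.19 ≈ 34.2 rad/s.

ω ≈ 34.2 rad/s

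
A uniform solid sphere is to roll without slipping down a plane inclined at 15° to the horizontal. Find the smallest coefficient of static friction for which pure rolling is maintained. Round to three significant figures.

For this body I = (2/5)MR², i.e. k = I/(MR²) = 0.4.
Along the incline Mg sinθ − f = Ma, and torque about the center fR = Iα = kMR²(a/R) gives f = kMa.
These give a = g sinθ/(1+k) and the required friction f = kMg sinθ/(1+k).
With N = Mg cosθ, the no-slip condition f ≤ μN gives μ_min = f/N = k tanθ/(1+k).
μ_min = 0.4 × tan15° / 1.4 ≈ 0.0766.

μ_min ≈ 0.0766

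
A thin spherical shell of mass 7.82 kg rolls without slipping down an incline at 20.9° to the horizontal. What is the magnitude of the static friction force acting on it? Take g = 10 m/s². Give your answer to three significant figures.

f ≈ 11.2 N

With I = (2/3)MR², the ratio k = I/(MR²) is 2/3.
Translational: Mg sinθ − f = Ma. Rotational about the CM: fR = Iα = kMRa, so f = kMa.
Combining, a = g sinθ/(1+k) and f = kMa = kMg sinθ/(1+k).
f = (2/3) × 7.82 × 10 × sin20.9° / 1.667 ≈ 11.2 N.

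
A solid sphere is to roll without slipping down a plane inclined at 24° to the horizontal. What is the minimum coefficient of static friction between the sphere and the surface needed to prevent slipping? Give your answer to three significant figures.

The moment of inertia is (2/5)MR², giving k ≡ I/(MR²) = 0.4.
Translational: Mg sinθ − f = Ma. Rotational about the CM: fR = Iα = kMRa, so f = kMa.
These give a = g sinθ/(1+k) and the required friction f = kMg sinθ/(1+k).
The normal force is N = Mg cosθ, so μ_min = f/N = k tanθ/(1+k).
μ_min = 0.4 × tan24° / 1.4 ≈ 0.127.

μ_min ≈ 0.127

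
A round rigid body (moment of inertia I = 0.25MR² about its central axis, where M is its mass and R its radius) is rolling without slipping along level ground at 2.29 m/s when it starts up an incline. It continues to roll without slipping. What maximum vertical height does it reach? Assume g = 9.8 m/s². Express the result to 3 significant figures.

With I = 0.25MR², the ratio k = I/(MR²) is 0.25.
The rolling condition ω = v/R makes the rotational term ½I(v/R)² = ½kMv², so KE_total = ½(1+k)Mv² = (5/8)Mv².
All of this converts to potential energy at the highest point: (5/8)Mv₀² = Mgh.
Thus h = (1+k)v₀²/(2g) = 1.25 × 2.29² / (2 × 9.8) ≈ 0.334 m.

h ≈ 0.334 m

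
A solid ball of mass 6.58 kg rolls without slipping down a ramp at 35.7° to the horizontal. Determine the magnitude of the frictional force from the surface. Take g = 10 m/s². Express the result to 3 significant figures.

With I = (2/5)MR², the ratio k = I/(MR²) is 0.4.
Translational: Mg sinθ − f = Ma. Rotational about the CM: fR = Iα = kMRa, so f = kMa.
Combining, a = g sinθ/(1+k) and f = kMa = kMg sinθ/(1+k).
f = 0.4 × 6.58 × 10 × sin35.7° / 1.4 ≈ 11.0 N.

f ≈ 11.0 N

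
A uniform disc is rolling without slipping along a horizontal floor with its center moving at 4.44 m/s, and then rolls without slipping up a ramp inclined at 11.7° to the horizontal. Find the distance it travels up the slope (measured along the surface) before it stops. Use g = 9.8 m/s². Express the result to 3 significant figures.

d ≈ 7.44 m

With I = (1/2)MR², the ratio k = I/(MR²) is 0.5.
The rolling condition ω = v/R makes the rotational term ½I(v/R)² = ½kMv², so KE_total = ½(1+k)Mv² = (3/4)Mv².
Setting this equal to Mgh gives the vertical rise h = (1+k)v₀²/(2g) = 1.5×4.44²/(2×9.8) = 1.509 m.
The distance along the slope is d = h/sinθ = 1.509/sin11.7° ≈ 7.44 m.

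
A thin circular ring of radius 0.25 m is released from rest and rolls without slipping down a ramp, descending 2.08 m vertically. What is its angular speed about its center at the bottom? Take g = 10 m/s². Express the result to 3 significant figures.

Here I = MR², so the shape factor k = I/(MR²) = 1.
Pure rolling means v = ωR; then KE = ½Mv² + ½I(v/R)² = ½(1+k)Mv² = Mv².
Energy conservation Mgh = ½(1+k)Mv² gives v = √(2gh/(1+k)) = √(2 × 10 × 2.08 / 2) = 4.561 m/s.
Then ω = v/R = 4.561 / 0.25 ≈ 18.2 rad/s.

ω ≈ 18.2 rad/s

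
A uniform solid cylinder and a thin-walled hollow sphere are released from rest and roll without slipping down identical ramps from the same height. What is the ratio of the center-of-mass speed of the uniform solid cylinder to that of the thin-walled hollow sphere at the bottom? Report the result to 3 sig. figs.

Each satisfies Mgh = ½(1+k)Mv² with k = I/(MR²), so v ∝ 1/√(1+k).
For the uniform solid cylinder k = 0.5; for the thin-walled hollow sphere k = 2/3.
v₁/v₂ = √((1+k₂)/(1+k₁)) = √(1.667/1.5) ≈ 1.05.

v_ratio ≈ 1.05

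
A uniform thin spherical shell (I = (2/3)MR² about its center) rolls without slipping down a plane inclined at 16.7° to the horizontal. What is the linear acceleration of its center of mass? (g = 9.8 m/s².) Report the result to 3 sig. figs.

Here I = (2/3)MR², so the shape factor k = I/(MR²) = 2/3.
Newton's second law down the slope: Mg sinθ − f = Ma. The torque equation fR = Iα (with α = a/R) gives f = kMa.
Eliminating f: Mg sinθ = (1+k)Ma, so a = g sinθ/(1+k) = 9.8 × sin16.7° / 1.667 ≈ 1.69 m/s².

a ≈ 1.69 m/s²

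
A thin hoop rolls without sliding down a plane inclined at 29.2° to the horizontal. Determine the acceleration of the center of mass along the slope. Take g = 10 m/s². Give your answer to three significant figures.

a ≈ 2.44 m/s²

Here I = MR², so the shape factor k = I/(MR²) = 1.
Translational: Mg sinθ − f = Ma. Rotational about the CM: fR = Iα = kMRa, so f = kMa.
Eliminating f: Mg sinθ = (1+k)Ma, so a = g sinθ/(1+k) = 10 × sin29.2° / 2 ≈ 2.44 m/s².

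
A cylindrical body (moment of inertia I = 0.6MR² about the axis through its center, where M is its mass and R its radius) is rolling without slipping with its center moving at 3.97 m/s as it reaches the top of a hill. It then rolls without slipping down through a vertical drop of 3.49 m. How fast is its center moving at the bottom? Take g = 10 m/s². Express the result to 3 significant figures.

v ≈ 7.71 m/s

Here I = 0.6MR², so the shape factor k = I/(MR²) = 0.6.
Since it rolls without slipping, ω = v/R and KE = ½Mv² + ½Iω² = ½(1+k)Mv² = (4/5)Mv².
Conserving energy between top and bottom: (4/5)Mv² = (4/5)Mv₀² + Mgh, hence v² = v₀² + 2gh/(1+k).
v = √(3.97² + 2×10×3.49/1.6) = √59.39 ≈ 7.71 m/s.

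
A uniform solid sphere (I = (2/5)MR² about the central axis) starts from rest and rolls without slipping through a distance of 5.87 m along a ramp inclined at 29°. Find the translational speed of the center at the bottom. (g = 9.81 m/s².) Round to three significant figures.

For this body I = (2/5)MR², i.e. k = I/(MR²) = 0.4.
The rolling condition ω = v/R makes the rotational term ½I(v/R)² = ½kMv², so KE_total = ½(1+k)Mv² = (7/10)Mv².
The vertical drop is h = L sinθ = 5.87 × sin29° = 2.846 m.
Energy conservation: Mgh = (7/10)Mv², so v = √(2gh/(1+k)) = √(2 × 9.81 × 2.846 / 1.4) ≈ 6.32 m/s.

v ≈ 6.32 m/s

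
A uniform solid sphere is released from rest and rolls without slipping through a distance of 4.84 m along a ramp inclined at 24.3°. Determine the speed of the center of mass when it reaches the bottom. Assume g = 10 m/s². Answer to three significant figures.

v ≈ 5.33 m/s

The moment of inertia is (2/5)MR², giving k ≡ I/(MR²) = 0.4.
The rolling condition ω = v/R makes the rotational term ½I(v/R)² = ½kMv², so KE_total = ½(1+k)Mv² = (7/10)Mv².
The vertical drop is h = L sinθ = 4.84 × sin24.3° = 1.992 m.
Energy conservation: Mgh = (7/10)Mv², so v = √(2gh/(1+k)) = √(2 × 10 × 1.992 / 1.4) ≈ 5.33 m/s.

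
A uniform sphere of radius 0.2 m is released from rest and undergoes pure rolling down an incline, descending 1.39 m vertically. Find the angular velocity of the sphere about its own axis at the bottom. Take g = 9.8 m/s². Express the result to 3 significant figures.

For this body I = (2/5)MR², i.e. k = I/(MR²) = 0.4.
The rolling condition ω = v/R makes the rotational term ½I(v/R)² = ½kMv², so KE_total = ½(1+k)Mv² = (7/10)Mv².
Energy conservation Mgh = ½(1+k)Mv² gives v = √(2gh/(1+k)) = √(2 × 9.8 × 1.39 / 1.4) = 4.411 m/s.
Then ω = v/R = 4.411 / 0.2 ≈ 22.1 rad/s.

ω ≈ 22.1 rad/s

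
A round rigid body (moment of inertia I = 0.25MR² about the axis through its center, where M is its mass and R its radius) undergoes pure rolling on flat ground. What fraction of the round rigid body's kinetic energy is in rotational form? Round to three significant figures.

For this body I = 0.25MR², i.e. k = I/(MR²) = 0.25.
With ω = v/R, KE_trans = ½Mv² and KE_rot = ½Iω² = ½kMv², so KE_total = ½(1+k)Mv².
The rotational fraction is therefore k/(1+k) = 0.25/1.25 ≈ 0.200.

fraction ≈ 0.200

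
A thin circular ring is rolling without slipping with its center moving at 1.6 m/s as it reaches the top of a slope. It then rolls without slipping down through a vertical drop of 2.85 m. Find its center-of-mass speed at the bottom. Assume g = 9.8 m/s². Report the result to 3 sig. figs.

v ≈ 5.52 m/s

Here I = MR², so the shape factor k = I/(MR²) = 1.
Rolling without slipping gives ω = v/R, so the total kinetic energy is ½Mv² + ½Iω² = ½(1+k)Mv² = Mv².
Energy conservation: Mv₀² + Mgh = Mv², so v² = v₀² + 2gh/(1+k).
v = √(1.6² + 2×9.8×2.85/2) = √30.49 ≈ 5.52 m/s.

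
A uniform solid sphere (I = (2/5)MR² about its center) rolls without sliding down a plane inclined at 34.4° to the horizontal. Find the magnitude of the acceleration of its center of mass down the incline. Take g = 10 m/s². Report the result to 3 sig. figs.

a ≈ 4.04 m/s²

Here I = (2/5)MR², so the shape factor k = I/(MR²) = 0.4.
Translational: Mg sinθ − f = Ma. Rotational about the CM: fR = Iα = kMRa, so f = kMa.
Eliminating f: Mg sinθ = (1+k)Ma, so a = g sinθ/(1+k) = 10 × sin34.4° / 1.4 ≈ 4.04 m/s².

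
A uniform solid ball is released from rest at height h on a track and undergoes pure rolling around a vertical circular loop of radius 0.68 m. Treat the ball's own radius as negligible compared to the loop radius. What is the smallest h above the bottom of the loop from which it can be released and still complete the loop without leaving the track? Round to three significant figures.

h_min ≈ 1.84 m

The moment of inertia is (2/5)MR², giving k ≡ I/(MR²) = 0.4.
At the top of the loop, the minimum-contact condition is Mg = Mv_top²/r, so v_top² = gr.
With ω = v/R, the kinetic energy at speed v is ½(1+k)Mv² = (7/10)Mv².
Energy conservation from release (height h) to the top (height 2r): Mgh = Mg(2r) + (7/10)M·gr.
Thus h_min = 2r + (1+k)r/2 = r(2 + 1.4/2) = 0.68 × 2.7 ≈ 1.84 m.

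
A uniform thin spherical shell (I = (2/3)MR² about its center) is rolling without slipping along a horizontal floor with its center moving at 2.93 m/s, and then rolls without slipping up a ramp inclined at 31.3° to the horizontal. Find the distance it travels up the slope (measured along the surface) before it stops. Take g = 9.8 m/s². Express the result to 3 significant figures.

The moment of inertia is (2/3)MR², giving k ≡ I/(MR²) = 2/3.
Pure rolling means v = ωR; then KE = ½Mv² + ½I(v/R)² = ½(1+k)Mv² = (5/6)Mv².
Setting this equal to Mgh gives the vertical rise h = (1+k)v₀²/(2g) = 1.667×2.93²/(2×9.8) = 0.73 m.
Along the incline, d = h/sinθ = 0.73/sin31.3° ≈ 1.41 m.

d ≈ 1.41 m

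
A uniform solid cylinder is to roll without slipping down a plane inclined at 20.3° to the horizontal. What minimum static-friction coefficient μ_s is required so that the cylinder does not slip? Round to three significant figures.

The moment of inertia is (1/2)MR², giving k ≡ I/(MR²) = 0.5.
Along the incline Mg sinθ − f = Ma, and torque about the center fR = Iα = kMR²(a/R) gives f = kMa.
These give a = g sinθ/(1+k) and the required friction f = kMg sinθ/(1+k).
With N = Mg cosθ, the no-slip condition f ≤ μN gives μ_min = f/N = k tanθ/(1+k).
μ_min = 0.5 × tan20.3° / 1.5 ≈ 0.123.

μ_min ≈ 0.123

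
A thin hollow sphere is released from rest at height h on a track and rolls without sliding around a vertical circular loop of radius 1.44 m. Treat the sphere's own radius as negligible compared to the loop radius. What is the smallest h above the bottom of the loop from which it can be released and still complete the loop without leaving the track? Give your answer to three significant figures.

h_min ≈ 4.08 m

The moment of inertia is (2/3)MR², giving k ≡ I/(MR²) = 2/3.
At the top, contact is just lost when gravity alone supplies the centripetal force: Mg = Mv_top²/r, i.e. v_top² = gr.
With ω = v/R, the kinetic energy at speed v is ½(1+k)Mv² = (5/6)Mv².
Energy conservation from release (height h) to the top (height 2r): Mgh = Mg(2r) + (5/6)M·gr.
Thus h_min = 2r + (1+k)r/2 = r(2 + 1.667/2) = 1.44 × 2.833 ≈ 4.08 m.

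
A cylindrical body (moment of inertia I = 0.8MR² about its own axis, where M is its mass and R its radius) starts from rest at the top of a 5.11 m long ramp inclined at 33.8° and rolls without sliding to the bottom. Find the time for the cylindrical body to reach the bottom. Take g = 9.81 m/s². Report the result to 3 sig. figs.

Here I = 0.8MR², so the shape factor k = I/(MR²) = 0.8.
Newton's second law down the slope: Mg sinθ − f = Ma. The torque equation fR = Iα (with α = a/R) gives f = kMa.
Hence a = g sinθ/(1+k) = 9.81×sin33.8°/1.8 = 3.032 m/s².
With constant a from rest, t = √(2L/a) = √(2·5.11/3.032) ≈ 1.84 s.

t ≈ 1.84 s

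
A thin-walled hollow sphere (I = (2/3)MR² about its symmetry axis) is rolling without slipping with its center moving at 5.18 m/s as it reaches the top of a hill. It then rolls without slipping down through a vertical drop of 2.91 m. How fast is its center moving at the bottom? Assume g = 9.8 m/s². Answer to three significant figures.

v ≈ 7.81 m/s

Here I = (2/3)MR², so the shape factor k = I/(MR²) = 2/3.
Pure rolling means v = ωR; then KE = ½Mv² + ½I(v/R)² = ½(1+k)Mv² = (5/6)Mv².
Energy conservation: (5/6)Mv₀² + Mgh = (5/6)Mv², so v² = v₀² + 2gh/(1+k).
v = √(5.18² + 2×9.8×2.91/1.667) = √61.05 ≈ 7.81 m/s.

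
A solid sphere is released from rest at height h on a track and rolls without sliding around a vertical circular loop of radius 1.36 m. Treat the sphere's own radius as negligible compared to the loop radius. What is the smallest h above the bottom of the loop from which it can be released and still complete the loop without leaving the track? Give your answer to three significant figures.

Here I = (2/5)MR², so the shape factor k = I/(MR²) = 0.4.
At the top of the loop, the minimum-contact condition is Mg = Mv_top²/r, so v_top² = gr.
With ω = v/R, the kinetic energy at speed v is ½(1+k)Mv² = (7/10)Mv².
Energy conservation from release (height h) to the top (height 2r): Mgh = Mg(2r) + (7/10)M·gr.
Thus h_min = 2r + (1+k)r/2 = r(2 + 1.4/2) = 1.36 × 2.7 ≈ 3.67 m.

h_min ≈ 3.67 m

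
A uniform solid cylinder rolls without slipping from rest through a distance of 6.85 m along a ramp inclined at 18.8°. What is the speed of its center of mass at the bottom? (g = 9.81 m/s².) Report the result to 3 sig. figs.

v ≈ 5.37 m/s

For this body I = (1/2)MR², i.e. k = I/(MR²) = 0.5.
Pure rolling means v = ωR; then KE = ½Mv² + ½I(v/R)² = ½(1+k)Mv² = (3/4)Mv².
The vertical drop is h = L sinθ = 6.85 × sin18.8° = 2.208 m.
Setting Mgh = (3/4)Mv² gives v = √(2gh/(1+k)) = √(2·9.81·2.208/1.5) ≈ 5.37 m/s.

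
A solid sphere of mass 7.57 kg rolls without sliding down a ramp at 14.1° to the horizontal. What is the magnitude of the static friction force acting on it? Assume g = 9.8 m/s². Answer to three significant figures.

f ≈ 5.16 N

Here I = (2/5)MR², so the shape factor k = I/(MR²) = 0.4.
Along the incline Mg sinθ − f = Ma, and torque about the center fR = Iα = kMR²(a/R) gives f = kMa.
Combining, a = g sinθ/(1+k) and f = kMa = kMg sinθ/(1+k).
f = 0.4 × 7.57 × 9.8 × sin14.1° / 1.4 ≈ 5.16 N.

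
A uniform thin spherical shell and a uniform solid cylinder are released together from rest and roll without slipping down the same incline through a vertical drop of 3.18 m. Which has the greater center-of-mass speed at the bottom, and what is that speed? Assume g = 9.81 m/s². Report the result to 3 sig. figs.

the uniform solid cylinder, at v ≈ 6.45 m/s

For rolling without slipping, Mgh = ½(1+k)Mv² where k = I/(MR²), so v = √(2gh/(1+k)).
Uniform thin spherical shell: k = 2/3, giving v = √(2×9.81×3.18/1.667) = 6.118 m/s.
Uniform solid cylinder: k = 0.5, giving v = √(2×9.81×3.18/1.5) = 6.449 m/s.
The smaller k wins: the uniform solid cylinder, at ≈ 6.45 m/s.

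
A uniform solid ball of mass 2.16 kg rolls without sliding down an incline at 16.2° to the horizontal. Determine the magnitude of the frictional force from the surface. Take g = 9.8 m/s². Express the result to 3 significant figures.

Here I = (2/5)MR², so the shape factor k = I/(MR²) = 0.4.
Newton's second law down the slope: Mg sinθ − f = Ma. The torque equation fR = Iα (with α = a/R) gives f = kMa.
Combining, a = g sinθ/(1+k) and f = kMa = kMg sinθ/(1+k).
f = 0.4 × 2.16 × 9.8 × sin16.2° / 1.4 ≈ 1.69 N.

f ≈ 1.69 N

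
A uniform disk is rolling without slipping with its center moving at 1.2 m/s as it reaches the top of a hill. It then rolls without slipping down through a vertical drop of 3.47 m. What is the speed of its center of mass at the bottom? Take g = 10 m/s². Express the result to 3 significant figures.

v ≈ 6.91 m/s

For this body I = (1/2)MR², i.e. k = I/(MR²) = 0.5.
Since it rolls without slipping, ω = v/R and KE = ½Mv² + ½Iω² = ½(1+k)Mv² = (3/4)Mv².
Conserving energy between top and bottom: (3/4)Mv² = (3/4)Mv₀² + Mgh, hence v² = v₀² + 2gh/(1+k).
v = √(1.2² + 2×10×3.47/1.5) = √47.71 ≈ 6.91 m/s.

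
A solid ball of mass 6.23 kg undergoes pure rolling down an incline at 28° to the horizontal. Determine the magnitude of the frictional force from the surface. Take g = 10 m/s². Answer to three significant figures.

For this body I = (2/5)MR², i.e. k = I/(MR²) = 0.4.
Newton's second law down the slope: Mg sinθ − f = Ma. The torque equation fR = Iα (with α = a/R) gives f = kMa.
Combining, a = g sinθ/(1+k) and f = kMa = kMg sinθ/(1+k).
f = 0.4 × 6.23 × 10 × sin28° / 1.4 ≈ 8.36 N.

f ≈ 8.36 N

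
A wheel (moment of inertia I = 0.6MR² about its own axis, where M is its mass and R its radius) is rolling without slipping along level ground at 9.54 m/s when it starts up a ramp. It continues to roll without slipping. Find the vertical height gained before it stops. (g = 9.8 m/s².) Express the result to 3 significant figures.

For this body I = 0.6MR², i.e. k = I/(MR²) = 0.6.
The rolling condition ω = v/R makes the rotational term ½I(v/R)² = ½kMv², so KE_total = ½(1+k)Mv² = (4/5)Mv².
At the top the kinetic energy is zero, so (4/5)Mv₀² = Mgh.
Thus h = (1+k)v₀²/(2g) = 1.6 × 9.54² / (2 × 9.8) ≈ 7.43 m.

h ≈ 7.43 m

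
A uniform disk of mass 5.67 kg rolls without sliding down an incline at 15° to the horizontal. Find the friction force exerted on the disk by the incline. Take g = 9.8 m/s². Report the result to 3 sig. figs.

With I = (1/2)MR², the ratio k = I/(MR²) is 0.5.
Translational: Mg sinθ − f = Ma. Rotational about the CM: fR = Iα = kMRa, so f = kMa.
Combining, a = g sinθ/(1+k) and f = kMa = kMg sinθ/(1+k).
f = 0.5 × 5.67 × 9.8 × sin15° / 1.5 ≈ 4.79 N.

f ≈ 4.79 N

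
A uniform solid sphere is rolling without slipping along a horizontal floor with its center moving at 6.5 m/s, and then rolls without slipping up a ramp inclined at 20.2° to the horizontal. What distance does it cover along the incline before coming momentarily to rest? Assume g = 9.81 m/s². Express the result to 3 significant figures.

d ≈ 8.73 m

For this body I = (2/5)MR², i.e. k = I/(MR²) = 0.4.
Pure rolling means v = ωR; then KE = ½Mv² + ½I(v/R)² = ½(1+k)Mv² = (7/10)Mv².
Setting this equal to Mgh gives the vertical rise h = (1+k)v₀²/(2g) = 1.4×6.5²/(2×9.81) = 3.015 m.
The distance along the slope is d = h/sinθ = 3.015/sin20.2° ≈ 8.73 m.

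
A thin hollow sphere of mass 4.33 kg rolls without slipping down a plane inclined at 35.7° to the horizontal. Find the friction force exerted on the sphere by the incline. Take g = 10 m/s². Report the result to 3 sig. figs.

Here I = (2/3)MR², so the shape factor k = I/(MR²) = 2/3.
Newton's second law down the slope: Mg sinθ − f = Ma. The torque equation fR = Iα (with α = a/R) gives f = kMa.
Combining, a = g sinθ/(1+k) and f = kMa = kMg sinθ/(1+k).
f = (2/3) × 4.33 × 10 × sin35.7° / 1.667 ≈ 10.1 N.

f ≈ 10.1 N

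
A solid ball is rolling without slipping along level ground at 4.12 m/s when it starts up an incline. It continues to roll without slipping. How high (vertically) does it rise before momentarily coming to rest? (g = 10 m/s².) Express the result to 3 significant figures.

h ≈ 1.19 m

For this body I = (2/5)MR², i.e. k = I/(MR²) = 0.4.
The rolling condition ω = v/R makes the rotational term ½I(v/R)² = ½kMv², so KE_total = ½(1+k)Mv² = (7/10)Mv².
All of this converts to potential energy at the highest point: (7/10)Mv₀² = Mgh.
Thus h = (1+k)v₀²/(2g) = 1.4 × 4.12² / (2 × 10) ≈ 1.19 m.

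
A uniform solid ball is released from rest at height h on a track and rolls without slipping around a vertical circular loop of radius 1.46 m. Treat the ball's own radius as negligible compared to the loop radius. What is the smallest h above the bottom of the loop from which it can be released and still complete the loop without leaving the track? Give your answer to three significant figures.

h_min ≈ 3.94 m

The moment of inertia is (2/5)MR², giving k ≡ I/(MR²) = 0.4.
At the top, contact is just lost when gravity alone supplies the centripetal force: Mg = Mv_top²/r, i.e. v_top² = gr.
With ω = v/R, the kinetic energy at speed v is ½(1+k)Mv² = (7/10)Mv².
Energy conservation from release (height h) to the top (height 2r): Mgh = Mg(2r) + (7/10)M·gr.
Thus h_min = 2r + (1+k)r/2 = r(2 + 1.4/2) = 1.46 × 2.7 ≈ 3.94 m.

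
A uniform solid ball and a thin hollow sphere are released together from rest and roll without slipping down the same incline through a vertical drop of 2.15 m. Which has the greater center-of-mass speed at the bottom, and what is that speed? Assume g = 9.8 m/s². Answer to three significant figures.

For rolling without slipping, Mgh = ½(1+k)Mv² where k = I/(MR²), so v = √(2gh/(1+k)).
Uniform solid ball: k = 0.4, giving v = √(2×9.8×2.15/1.4) = 5.486 m/s.
Thin hollow sphere: k = 2/3, giving v = √(2×9.8×2.15/1.667) = 5.028 m/s.
The smaller k wins: the uniform solid ball, at ≈ 5.49 m/s.

the uniform solid ball, at v ≈ 5.49 m/s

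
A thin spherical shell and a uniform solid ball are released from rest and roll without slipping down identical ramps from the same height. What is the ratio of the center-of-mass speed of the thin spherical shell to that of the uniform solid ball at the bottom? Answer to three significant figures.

v_ratio ≈ 0.917

Each satisfies Mgh = ½(1+k)Mv² with k = I/(MR²), so v ∝ 1/√(1+k).
For the thin spherical shell k = 2/3; for the uniform solid ball k = 0.4.
v₁/v₂ = √((1+k₂)/(1+k₁)) = √(1.4/1.667) ≈ 0.917.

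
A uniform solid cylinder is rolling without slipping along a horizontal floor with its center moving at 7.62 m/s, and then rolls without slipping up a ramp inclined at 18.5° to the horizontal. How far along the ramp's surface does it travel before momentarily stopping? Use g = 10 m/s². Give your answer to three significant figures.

For this body I = (1/2)MR², i.e. k = I/(MR²) = 0.5.
Since it rolls without slipping, ω = v/R and KE = ½Mv² + ½Iω² = ½(1+k)Mv² = (3/4)Mv².
Setting this equal to Mgh gives the vertical rise h = (1+k)v₀²/(2g) = 1.5×7.62²/(2×10) = 4.355 m.
The distance along the slope is d = h/sinθ = 4.355/sin18.5° ≈ 13.7 m.

d ≈ 13.7 m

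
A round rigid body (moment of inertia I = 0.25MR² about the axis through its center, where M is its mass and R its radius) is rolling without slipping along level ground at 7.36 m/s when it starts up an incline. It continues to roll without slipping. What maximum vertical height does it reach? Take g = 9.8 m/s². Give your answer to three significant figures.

h ≈ 3.45 m

For this body I = 0.25MR², i.e. k = I/(MR²) = 0.25.
Pure rolling means v = ωR; then KE = ½Mv² + ½I(v/R)² = ½(1+k)Mv² = (5/8)Mv².
All of this converts to potential energy at the highest point: (5/8)Mv₀² = Mgh.
Thus h = (1+k)v₀²/(2g) = 1.25 × 7.36² / (2 × 9.8) ≈ 3.45 m.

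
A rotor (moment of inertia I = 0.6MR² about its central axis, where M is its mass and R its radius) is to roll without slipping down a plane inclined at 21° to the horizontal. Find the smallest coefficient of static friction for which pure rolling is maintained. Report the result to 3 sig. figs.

For this body I = 0.6MR², i.e. k = I/(MR²) = 0.6.
Translational: Mg sinθ − f = Ma. Rotational about the CM: fR = Iα = kMRa, so f = kMa.
These give a = g sinθ/(1+k) and the required friction f = kMg sinθ/(1+k).
The normal force is N = Mg cosθ, so μ_min = f/N = k tanθ/(1+k).
μ_min = 0.6 × tan21° / 1.6 ≈ 0.144.

μ_min ≈ 0.144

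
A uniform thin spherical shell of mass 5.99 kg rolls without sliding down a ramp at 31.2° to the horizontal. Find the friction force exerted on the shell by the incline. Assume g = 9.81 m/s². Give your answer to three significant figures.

Here I = (2/3)MR², so the shape factor k = I/(MR²) = 2/3.
Along the incline Mg sinθ − f = Ma, and torque about the center fR = Iα = kMR²(a/R) gives f = kMa.
Combining, a = g sinθ/(1+k) and f = kMa = kMg sinθ/(1+k).
f = (2/3) × 5.99 × 9.81 × sin31.2° / 1.667 ≈ 12.2 N.

f ≈ 12.2 N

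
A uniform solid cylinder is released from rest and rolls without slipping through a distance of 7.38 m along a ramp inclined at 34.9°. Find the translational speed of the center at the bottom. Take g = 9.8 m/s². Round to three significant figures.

The moment of inertia is (1/2)MR², giving k ≡ I/(MR²) = 0.5.
Pure rolling means v = ωR; then KE = ½Mv² + ½I(v/R)² = ½(1+k)Mv² = (3/4)Mv².
The vertical drop is h = L sinθ = 7.38 × sin34.9° = 4.222 m.
Energy conservation: Mgh = (3/4)Mv², so v = √(2gh/(1+k)) = √(2 × 9.8 × 4.222 / 1.5) ≈ 7.43 m/s.

v ≈ 7.43 m/s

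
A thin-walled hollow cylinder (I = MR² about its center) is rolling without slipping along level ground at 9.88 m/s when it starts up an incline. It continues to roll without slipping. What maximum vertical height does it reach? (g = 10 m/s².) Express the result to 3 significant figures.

The moment of inertia is MR², giving k ≡ I/(MR²) = 1.
Since it rolls without slipping, ω = v/R and KE = ½Mv² + ½Iω² = ½(1+k)Mv² = Mv².
At the top the kinetic energy is zero, so Mv₀² = Mgh.
Thus h = (1+k)v₀²/(2g) = 2 × 9.88² / (2 × 10) ≈ 9.76 m.

h ≈ 9.76 m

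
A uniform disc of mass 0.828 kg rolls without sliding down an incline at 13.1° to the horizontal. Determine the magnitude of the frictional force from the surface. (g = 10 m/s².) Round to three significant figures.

Here I = (1/2)MR², so the shape factor k = I/(MR²) = 0.5.
Translational: Mg sinθ − f = Ma. Rotational about the CM: fR = Iα = kMRa, so f = kMa.
Combining, a = g sinθ/(1+k) and f = kMa = kMg sinθ/(1+k).
f = 0.5 × 0.828 × 10 × sin13.1° / 1.5 ≈ 0.626 N.

f ≈ 0.626 N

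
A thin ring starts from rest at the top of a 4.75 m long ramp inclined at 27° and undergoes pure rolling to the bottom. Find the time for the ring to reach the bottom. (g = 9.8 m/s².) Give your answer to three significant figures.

t ≈ 2.07 s

With I = MR², the ratio k = I/(MR²) is 1.
Translational: Mg sinθ − f = Ma. Rotational about the CM: fR = Iα = kMRa, so f = kMa.
Hence a = g sinθ/(1+k) = 9.8×sin27°/2 = 2.225 m/s².
With constant a from rest, t = √(2L/a) = √(2·4.75/2.225) ≈ 2.07 s.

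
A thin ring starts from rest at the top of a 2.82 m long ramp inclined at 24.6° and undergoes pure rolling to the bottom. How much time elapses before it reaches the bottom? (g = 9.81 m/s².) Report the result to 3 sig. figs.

t ≈ 1.66 s

For this body I = MR², i.e. k = I/(MR²) = 1.
Along the incline Mg sinθ − f = Ma, and torque about the center fR = Iα = kMR²(a/R) gives f = kMa.
Hence a = g sinθ/(1+k) = 9.81×sin24.6°/2 = 2.042 m/s².
With constant a from rest, t = √(2L/a) = √(2·2.82/2.042) ≈ 1.66 s.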